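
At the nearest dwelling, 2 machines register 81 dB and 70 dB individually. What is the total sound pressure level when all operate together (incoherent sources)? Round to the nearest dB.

For uncorrelated sources the intensities add, so convert each level to linear form, sum, and take 10·log₁₀ of the total.
Σ 10^(L/10) = 10^(81/10) + 10^(70/10) = 1.359e+08.
L_total = 10·log₁₀(1.359e+08) = 81.33 dB.

81 dB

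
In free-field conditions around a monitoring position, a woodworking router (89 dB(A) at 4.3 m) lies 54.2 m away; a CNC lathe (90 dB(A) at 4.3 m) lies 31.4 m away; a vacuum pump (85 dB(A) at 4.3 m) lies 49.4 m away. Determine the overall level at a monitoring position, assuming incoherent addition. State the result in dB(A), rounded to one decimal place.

74.2 dB(A)

First find each source's level at the receiver (point-source: −20·log₁₀(r/r_ref)), then combine on an intensity basis.
woodworking router: 89 − 20·log₁₀(54.2/4.3) = 89 − 22.01 = 66.99 dB(A).
CNC lathe: 90 − 20·log₁₀(31.4/4.3) = 90 − 17.27 = 72.73 dB(A).
vacuum pump: 85 − 20·log₁₀(49.4/4.3) = 85 − 21.21 = 63.79 dB(A).
Σ 10^(L/10) = 2.615e+07 → L_total = 10·log₁₀(2.615e+07) = 74.17 dB(A).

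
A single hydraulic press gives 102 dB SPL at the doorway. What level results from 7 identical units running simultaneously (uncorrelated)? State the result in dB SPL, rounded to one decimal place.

110.5 dB SPL

With 7 equal, uncorrelated contributions the intensity is 7× that of one unit, giving a rise of 10·log₁₀ 7.
L_total = 102 + 10·log₁₀(7) = 102 + 8.451 = 110.45 dB SPL.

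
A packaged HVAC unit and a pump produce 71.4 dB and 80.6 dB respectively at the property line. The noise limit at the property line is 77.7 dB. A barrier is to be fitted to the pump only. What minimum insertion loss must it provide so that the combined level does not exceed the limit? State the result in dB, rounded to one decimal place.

4.1 dB

Everything except the pump sums to 10^(71.4/10) = 1.380e+07 in linear terms, 71.40 dB.
The limit corresponds to 10^(77.7/10) = 5.888e+07; subtracting the fixed part leaves 4.508e+07 for the pump, i.e. 76.54 dB.
So the pump must be reduced from 80.6 to 76.54 dB: IL = 4.06 dB.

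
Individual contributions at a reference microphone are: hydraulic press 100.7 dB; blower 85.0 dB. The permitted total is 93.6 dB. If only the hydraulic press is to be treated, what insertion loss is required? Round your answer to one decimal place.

Fixed contribution from the other source: Σ 10^(L/10) = 10^(85.0/10) = 3.162e+08 (85.00 dB).
To meet 93.6 dB overall, the treated hydraulic press may contribute at most 10^(93.6/10) − 3.162e+08 = 1.975e+09, i.e. 92.95 dB.
Required insertion loss = 100.7 − 92.95 = 7.75 dB.

7.7 dB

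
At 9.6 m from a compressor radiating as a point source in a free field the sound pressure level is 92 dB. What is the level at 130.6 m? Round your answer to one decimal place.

69.3 dB

Point-source attenuation: ΔL = 20·log₁₀(r₂/r₁) = 20·log₁₀(130.6/9.6) = 22.673 dB.
L₂ = 92 − 20·log₁₀(130.6/9.6) = 92 − 22.673 = 69.33 dB.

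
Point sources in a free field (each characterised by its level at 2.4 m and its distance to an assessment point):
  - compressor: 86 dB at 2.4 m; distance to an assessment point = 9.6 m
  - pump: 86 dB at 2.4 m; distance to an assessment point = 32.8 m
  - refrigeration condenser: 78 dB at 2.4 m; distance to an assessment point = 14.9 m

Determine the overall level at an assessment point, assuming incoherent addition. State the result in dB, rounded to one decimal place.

74.6 dB

Propagate each source to the receiver with L = L_ref − 20·log₁₀(r/r_ref), then add intensities.
compressor: 86 − 20·log₁₀(9.6/2.4) = 86 − 12.04 = 73.96 dB.
pump: 86 − 20·log₁₀(32.8/2.4) = 86 − 22.71 = 63.29 dB.
refrigeration condenser: 78 − 20·log₁₀(14.9/2.4) = 78 − 15.86 = 62.14 dB.
Σ 10^(L/10) = 2.865e+07 → L_total = 10·log₁₀(2.865e+07) = 74.57 dB.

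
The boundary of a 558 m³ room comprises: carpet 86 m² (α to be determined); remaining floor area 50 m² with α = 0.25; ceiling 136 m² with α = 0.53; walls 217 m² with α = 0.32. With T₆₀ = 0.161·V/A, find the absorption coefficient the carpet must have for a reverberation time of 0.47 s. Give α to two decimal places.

0.43

Required total absorption A = 0.161·558/0.47 = 191.14 m².
Absorption from the other surfaces = 50·0.25 + 136·0.53 + 217·0.32 = 154.02 m², so the carpet must supply 37.12 m² over 86 m².
α = 37.12/86 = 0.432.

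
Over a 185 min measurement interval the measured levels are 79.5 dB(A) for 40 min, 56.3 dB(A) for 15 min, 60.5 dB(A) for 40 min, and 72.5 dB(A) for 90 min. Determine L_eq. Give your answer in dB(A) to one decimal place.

74.5 dB(A)

The energy average is taken in the linear domain: L_eq = 10·log₁₀[(Σ tᵢ·10^(Lᵢ/10))/T], T = 185 min.
Σ tᵢ·10^(Lᵢ/10) = 40·10^(79.5/10) + 15·10^(56.3/10) + 40·10^(60.5/10) + 90·10^(72.5/10) = 5.217e+09.
L_eq = 10·log₁₀(5.217e+09/185) = 74.50 dB(A).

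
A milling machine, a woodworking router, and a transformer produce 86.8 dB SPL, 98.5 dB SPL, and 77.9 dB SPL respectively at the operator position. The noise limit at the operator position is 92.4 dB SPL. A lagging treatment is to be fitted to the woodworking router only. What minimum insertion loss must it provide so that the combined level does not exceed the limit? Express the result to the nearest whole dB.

8 dB

Fixed contribution from the other sources: Σ 10^(L/10) = 10^(86.8/10) + 10^(77.9/10) = 5.403e+08 (87.33 dB SPL).
To meet 92.4 dB SPL overall, the treated woodworking router may contribute at most 10^(92.4/10) − 5.403e+08 = 1.198e+09, i.e. 90.78 dB SPL.
Required insertion loss = 98.5 − 90.78 = 7.72 dB.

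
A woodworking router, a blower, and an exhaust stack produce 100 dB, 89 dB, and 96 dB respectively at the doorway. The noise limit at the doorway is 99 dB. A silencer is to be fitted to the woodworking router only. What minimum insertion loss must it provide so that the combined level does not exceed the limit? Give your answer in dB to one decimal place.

5.0 dB

Everything except the woodworking router sums to 10^(89/10) + 10^(96/10) = 4.775e+09 in linear terms, 96.79 dB.
To meet 99 dB overall, the treated woodworking router may contribute at most 10^(99/10) − 4.775e+09 = 3.168e+09, i.e. 95.01 dB.
So the woodworking router must be reduced from 100 to 95.01 dB: IL = 4.99 dB.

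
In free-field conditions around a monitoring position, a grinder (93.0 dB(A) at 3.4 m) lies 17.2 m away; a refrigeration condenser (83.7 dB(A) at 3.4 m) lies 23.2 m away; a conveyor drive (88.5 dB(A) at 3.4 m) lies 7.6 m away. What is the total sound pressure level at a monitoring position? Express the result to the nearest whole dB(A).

84 dB(A)

Propagate each source to the receiver with L = L_ref − 20·log₁₀(r/r_ref), then add intensities.
grinder: 93.0 − 20·log₁₀(17.2/3.4) = 93.0 − 14.08 = 78.92 dB(A).
refrigeration condenser: 83.7 − 20·log₁₀(23.2/3.4) = 83.7 − 16.68 = 67.02 dB(A).
conveyor drive: 88.5 − 20·log₁₀(7.6/3.4) = 88.5 − 6.99 = 81.51 dB(A).
Σ 10^(L/10) = 2.247e+08 → L_total = 10·log₁₀(2.247e+08) = 83.52 dB(A).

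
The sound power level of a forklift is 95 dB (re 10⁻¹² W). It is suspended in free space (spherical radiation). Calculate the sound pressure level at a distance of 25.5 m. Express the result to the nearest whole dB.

L_p = L_w − 10·log₁₀(4π·r²) with r = 25.5 m.
4π·r² = 8171 m², 10·log₁₀ of that is 39.123 dB.
L_p = 95 − 39.123 = 55.88 dB.

56 dB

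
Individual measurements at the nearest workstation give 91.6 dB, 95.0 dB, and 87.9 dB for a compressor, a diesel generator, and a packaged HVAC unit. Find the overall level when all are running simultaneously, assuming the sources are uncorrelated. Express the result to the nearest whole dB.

For uncorrelated sources the intensities add, so convert each level to linear form, sum, and take 10·log₁₀ of the total.
Σ 10^(L/10) = 10^(91.6/10) + 10^(95.0/10) + 10^(87.9/10) = 5.224e+09.
L_total = 10·log₁₀(5.224e+09) = 97.18 dB.

97 dB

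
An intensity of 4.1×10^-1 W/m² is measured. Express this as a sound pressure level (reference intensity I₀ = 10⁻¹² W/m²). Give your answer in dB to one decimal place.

116.1 dB

I/I₀ = 4.1×10^-1/10⁻¹² = 4.1×10^11, and L = 10·log₁₀(I/I₀).
L = 10·(0.6128 + 11) = 116.13 dB.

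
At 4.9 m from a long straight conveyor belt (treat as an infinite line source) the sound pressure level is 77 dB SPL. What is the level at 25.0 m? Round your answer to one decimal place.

69.9 dB SPL

Line-source attenuation: ΔL = 10·log₁₀(r₂/r₁) = 10·log₁₀(25.0/4.9) = 7.077 dB.
L₂ = 77 − 10·log₁₀(25.0/4.9) = 77 − 7.077 = 69.92 dB SPL.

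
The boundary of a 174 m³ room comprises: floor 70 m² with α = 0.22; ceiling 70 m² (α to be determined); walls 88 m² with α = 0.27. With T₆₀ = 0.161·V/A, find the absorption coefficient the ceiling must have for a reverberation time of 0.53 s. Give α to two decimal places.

Required total absorption A = 0.161·174/0.53 = 52.86 m².
Absorption from the other surfaces = 70·0.22 + 88·0.27 = 39.16 m², so the ceiling must supply 13.70 m² over 70 m².
α = 13.70/70 = 0.196.

0.20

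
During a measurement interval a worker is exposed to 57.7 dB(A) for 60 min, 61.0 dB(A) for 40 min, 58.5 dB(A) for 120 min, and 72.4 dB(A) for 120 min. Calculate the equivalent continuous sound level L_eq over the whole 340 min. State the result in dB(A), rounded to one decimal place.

Weight each interval's intensity by its duration and average over T = 340 min:
Σ tᵢ·10^(Lᵢ/10) = 60·10^(57.7/10) + 40·10^(61.0/10) + 120·10^(58.5/10) + 120·10^(72.4/10) = 2.256e+09.
L_eq = 10·log₁₀(2.256e+09/340) = 68.22 dB(A).

68.2 dB(A)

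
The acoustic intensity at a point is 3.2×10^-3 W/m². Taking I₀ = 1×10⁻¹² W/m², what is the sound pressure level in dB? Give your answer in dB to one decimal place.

I/I₀ = 3.2×10^-3/10⁻¹² = 3.2×10^9, and L = 10·log₁₀(I/I₀).
L = 10·(0.5051 + 9) = 95.05 dB.

95.1 dB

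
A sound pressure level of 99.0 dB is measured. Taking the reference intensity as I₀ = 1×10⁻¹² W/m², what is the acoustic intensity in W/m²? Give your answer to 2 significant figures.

0.0079 W/m²

I/I₀ = 10^(99.0/10) = 7.943e+09, so I = 7.943e+09 × 10⁻¹² W/m².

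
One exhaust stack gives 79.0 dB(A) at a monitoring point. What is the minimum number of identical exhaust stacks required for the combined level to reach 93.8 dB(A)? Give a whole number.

Need L₁ + 10·log₁₀ N ≥ 93.8, i.e. log₁₀ N ≥ 1.48.
N ≥ 10^(14.8/10) = 30.200, so N = 31.

31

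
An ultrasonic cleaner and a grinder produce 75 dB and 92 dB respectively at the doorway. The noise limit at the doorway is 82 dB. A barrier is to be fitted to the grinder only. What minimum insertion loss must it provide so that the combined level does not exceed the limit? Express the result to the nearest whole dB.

The untreated sources together contribute 10^(75/10) = 3.162e+07, i.e. 75.00 dB.
To meet 82 dB overall, the treated grinder may contribute at most 10^(82/10) − 3.162e+07 = 1.269e+08, i.e. 81.03 dB.
So the grinder must be reduced from 92 to 81.03 dB: IL = 10.97 dB.

11 dB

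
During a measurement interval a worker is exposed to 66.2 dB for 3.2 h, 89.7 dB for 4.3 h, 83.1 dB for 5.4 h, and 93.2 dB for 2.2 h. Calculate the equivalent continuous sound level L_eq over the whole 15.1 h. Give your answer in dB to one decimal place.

L_eq = 10·log₁₀[(1/T)·Σ tᵢ·10^(Lᵢ/10)] with T = 15.1 h.
Σ tᵢ·10^(Lᵢ/10) = 3.2·10^(66.2/10) + 4.3·10^(89.7/10) + 5.4·10^(83.1/10) + 2.2·10^(93.2/10) = 9.725e+09.
L_eq = 10·log₁₀(9.725e+09/15.1) = 88.09 dB.

88.1 dB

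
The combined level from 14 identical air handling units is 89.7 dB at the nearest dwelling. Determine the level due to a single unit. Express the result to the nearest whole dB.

78 dB

Dividing the total intensity by 14 lowers the level by 10·log₁₀ 14 = 11.461 dB: L₁ = 89.7 − 11.461.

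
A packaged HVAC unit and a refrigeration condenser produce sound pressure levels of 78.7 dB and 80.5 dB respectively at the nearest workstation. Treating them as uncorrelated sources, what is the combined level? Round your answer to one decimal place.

For uncorrelated sources the intensities add, so convert each level to linear form, sum, and take 10·log₁₀ of the total.
Σ 10^(L/10) = 10^(78.7/10) + 10^(80.5/10) = 1.863e+08.
L_total = 10·log₁₀(1.863e+08) = 82.70 dB.

82.7 dB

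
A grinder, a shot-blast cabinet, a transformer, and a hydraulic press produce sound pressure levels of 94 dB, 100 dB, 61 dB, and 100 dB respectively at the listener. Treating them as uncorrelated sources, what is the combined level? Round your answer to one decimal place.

103.5 dB

For uncorrelated sources the intensities add, so convert each level to linear form, sum, and take 10·log₁₀ of the total.
Σ 10^(L/10) = 10^(94/10) + 10^(100/10) + 10^(61/10) + 10^(100/10) = 2.251e+10.
L_total = 10·log₁₀(2.251e+10) = 103.52 dB.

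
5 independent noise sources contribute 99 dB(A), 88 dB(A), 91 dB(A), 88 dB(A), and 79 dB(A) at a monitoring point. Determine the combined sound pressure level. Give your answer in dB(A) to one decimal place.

100.2 dB(A)

Incoherent sources combine by intensity addition: L_total = 10·log₁₀(Σ 10^(L_i/10)).
Σ 10^(L/10) = 10^(99/10) + 10^(88/10) + 10^(91/10) + 10^(88/10) + 10^(79/10) = 1.054e+10.
L_total = 10·log₁₀(1.054e+10) = 100.23 dB(A).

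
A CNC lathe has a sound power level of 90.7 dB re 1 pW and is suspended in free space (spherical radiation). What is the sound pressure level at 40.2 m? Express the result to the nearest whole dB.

48 dB

Free-field spherical radiation: L_p = L_w − 10·log₁₀(4π·r²), r = 40.2 m.
4π·r² = 2.031e+04 m², 10·log₁₀ of that is 43.077 dB.
L_p = 90.7 − 43.077 = 47.62 dB.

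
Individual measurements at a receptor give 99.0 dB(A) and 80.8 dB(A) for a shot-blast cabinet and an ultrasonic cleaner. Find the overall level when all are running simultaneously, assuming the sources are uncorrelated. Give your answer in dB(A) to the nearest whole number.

For uncorrelated sources the intensities add, so convert each level to linear form, sum, and take 10·log₁₀ of the total.
Σ 10^(L/10) = 10^(99.0/10) + 10^(80.8/10) = 8.064e+09.
L_total = 10·log₁₀(8.064e+09) = 99.07 dB(A).

99 dB(A)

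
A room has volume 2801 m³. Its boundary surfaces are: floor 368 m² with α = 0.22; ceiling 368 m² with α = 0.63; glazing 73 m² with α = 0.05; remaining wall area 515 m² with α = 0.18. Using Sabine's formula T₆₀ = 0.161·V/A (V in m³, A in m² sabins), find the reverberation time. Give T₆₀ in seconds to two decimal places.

1.10 s

Summing Sᵢαᵢ: 368·0.22 + 368·0.63 + 73·0.05 + 515·0.18 = 409.15 m².
T₆₀ = 0.161·V/A = 0.161·2801/409.15 = 1.102 s.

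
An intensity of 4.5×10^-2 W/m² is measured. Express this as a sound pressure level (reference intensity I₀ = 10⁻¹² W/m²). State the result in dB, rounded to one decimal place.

L = 10·log₁₀(I/I₀) = 10·log₁₀(4.5×10^-2/10⁻¹²) = 10·log₁₀(4.5×10^10).
L = 10·(0.6532 + 10) = 106.53 dB.

106.5 dB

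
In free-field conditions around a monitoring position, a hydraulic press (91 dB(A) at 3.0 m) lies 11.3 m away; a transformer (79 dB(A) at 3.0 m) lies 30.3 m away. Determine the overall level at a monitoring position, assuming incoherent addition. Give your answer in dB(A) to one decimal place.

79.5 dB(A)

Propagate each source to the receiver with L = L_ref − 20·log₁₀(r/r_ref), then add intensities.
hydraulic press: 91 − 20·log₁₀(11.3/3.0) = 91 − 11.52 = 79.48 dB(A).
transformer: 79 − 20·log₁₀(30.3/3.0) = 79 − 20.09 = 58.91 dB(A).
Σ 10^(L/10) = 8.951e+07 → L_total = 10·log₁₀(8.951e+07) = 79.52 dB(A).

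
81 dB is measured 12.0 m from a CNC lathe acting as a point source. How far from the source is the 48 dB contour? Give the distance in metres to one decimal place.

536.0 m

For a point source L₁ − L₂ = 20·log₁₀(r₂/r₁), so r₂ = r₁·10^((L₁−L₂)/20).
r₂ = 12.0·10^((81−48)/20) = 12.0·10^(33.0/20) = 536.02 m.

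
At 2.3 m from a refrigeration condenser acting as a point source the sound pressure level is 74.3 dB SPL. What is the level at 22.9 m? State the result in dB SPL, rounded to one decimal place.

54.3 dB SPL

For a point source, L₂ = L₁ − 20·log₁₀(r₂/r₁).
L₂ = 74.3 − 20·log₁₀(22.9/2.3) = 74.3 − 19.962 = 54.34 dB SPL.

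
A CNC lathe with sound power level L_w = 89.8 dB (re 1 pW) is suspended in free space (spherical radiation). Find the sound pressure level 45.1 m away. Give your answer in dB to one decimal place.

45.7 dB

L_p = L_w − 10·log₁₀(4π·r²) with r = 45.1 m.
4π·r² = 2.556e+04 m², 10·log₁₀ of that is 44.076 dB.
L_p = 89.8 − 44.076 = 45.72 dB.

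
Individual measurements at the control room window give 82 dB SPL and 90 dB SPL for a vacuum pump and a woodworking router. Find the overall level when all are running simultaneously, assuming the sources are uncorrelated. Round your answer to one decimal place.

Incoherent sources combine by intensity addition: L_total = 10·log₁₀(Σ 10^(L_i/10)).
Σ 10^(L/10) = 10^(82/10) + 10^(90/10) = 1.158e+09.
L_total = 10·log₁₀(1.158e+09) = 90.64 dB SPL.

90.6 dB SPL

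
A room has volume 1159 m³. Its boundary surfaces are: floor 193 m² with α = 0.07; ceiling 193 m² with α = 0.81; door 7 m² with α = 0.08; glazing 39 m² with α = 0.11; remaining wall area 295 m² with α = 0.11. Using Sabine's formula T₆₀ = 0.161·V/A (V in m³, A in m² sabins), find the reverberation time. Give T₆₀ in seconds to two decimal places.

0.90 s

A = Σ Sᵢαᵢ = 193·0.07 + 193·0.81 + 7·0.08 + 39·0.11 + 295·0.11 = 207.14 m².
T₆₀ = 0.161 × 1159 / 207.14 = 0.901 s.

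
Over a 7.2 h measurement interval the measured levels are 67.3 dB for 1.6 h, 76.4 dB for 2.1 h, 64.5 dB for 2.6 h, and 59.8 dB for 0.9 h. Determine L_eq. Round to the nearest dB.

72 dB

L_eq = 10·log₁₀[(1/T)·Σ tᵢ·10^(Lᵢ/10)] with T = 7.2 h.
Σ tᵢ·10^(Lᵢ/10) = 1.6·10^(67.3/10) + 2.1·10^(76.4/10) + 2.6·10^(64.5/10) + 0.9·10^(59.8/10) = 1.084e+08.
L_eq = 10·log₁₀(1.084e+08/7.2) = 71.78 dB.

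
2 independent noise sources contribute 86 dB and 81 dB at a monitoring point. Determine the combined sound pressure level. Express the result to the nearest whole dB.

Incoherent sources combine by intensity addition: L_total = 10·log₁₀(Σ 10^(L_i/10)).
Σ 10^(L/10) = 10^(86/10) + 10^(81/10) = 5.240e+08.
L_total = 10·log₁₀(5.240e+08) = 87.19 dB.

87 dB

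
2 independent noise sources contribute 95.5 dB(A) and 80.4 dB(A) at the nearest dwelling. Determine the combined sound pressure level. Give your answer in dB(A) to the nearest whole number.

96 dB(A)

Incoherent sources combine by intensity addition: L_total = 10·log₁₀(Σ 10^(L_i/10)).
Σ 10^(L/10) = 10^(95.5/10) + 10^(80.4/10) = 3.658e+09.
L_total = 10·log₁₀(3.658e+09) = 95.63 dB(A).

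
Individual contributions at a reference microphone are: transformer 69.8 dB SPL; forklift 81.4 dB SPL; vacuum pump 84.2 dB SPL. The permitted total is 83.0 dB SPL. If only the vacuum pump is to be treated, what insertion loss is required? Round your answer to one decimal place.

7.0 dB

Everything except the vacuum pump sums to 10^(69.8/10) + 10^(81.4/10) = 1.476e+08 in linear terms, 81.69 dB SPL.
The limit corresponds to 10^(83.0/10) = 1.995e+08; subtracting the fixed part leaves 5.194e+07 for the vacuum pump, i.e. 77.15 dB SPL.
So the vacuum pump must be reduced from 84.2 to 77.15 dB SPL: IL = 7.05 dB.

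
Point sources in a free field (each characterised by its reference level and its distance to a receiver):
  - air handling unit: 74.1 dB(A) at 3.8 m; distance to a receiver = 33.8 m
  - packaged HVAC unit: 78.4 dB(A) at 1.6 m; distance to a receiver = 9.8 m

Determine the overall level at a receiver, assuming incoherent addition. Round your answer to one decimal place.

63.4 dB(A)

Apply inverse-square spreading to bring every level to the receiver, then sum 10^(L/10).
air handling unit: 74.1 − 20·log₁₀(33.8/3.8) = 74.1 − 18.98 = 55.12 dB(A).
packaged HVAC unit: 78.4 − 20·log₁₀(9.8/1.6) = 78.4 − 15.74 = 62.66 dB(A).
Σ 10^(L/10) = 2.169e+06 → L_total = 10·log₁₀(2.169e+06) = 63.36 dB(A).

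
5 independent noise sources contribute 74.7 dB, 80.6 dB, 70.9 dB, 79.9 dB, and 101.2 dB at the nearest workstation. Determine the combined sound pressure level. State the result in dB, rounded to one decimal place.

101.3 dB

Incoherent sources combine by intensity addition: L_total = 10·log₁₀(Σ 10^(L_i/10)).
Σ 10^(L/10) = 10^(74.7/10) + 10^(80.6/10) + 10^(70.9/10) + 10^(79.9/10) + 10^(101.2/10) = 1.344e+10.
L_total = 10·log₁₀(1.344e+10) = 101.28 dB.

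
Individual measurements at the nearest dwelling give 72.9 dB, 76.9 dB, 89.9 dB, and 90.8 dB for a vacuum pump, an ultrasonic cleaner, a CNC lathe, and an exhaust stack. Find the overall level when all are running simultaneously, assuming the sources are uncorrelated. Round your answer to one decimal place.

93.5 dB

For uncorrelated sources the intensities add, so convert each level to linear form, sum, and take 10·log₁₀ of the total.
Σ 10^(L/10) = 10^(72.9/10) + 10^(76.9/10) + 10^(89.9/10) + 10^(90.8/10) = 2.248e+09.
L_total = 10·log₁₀(2.248e+09) = 93.52 dB.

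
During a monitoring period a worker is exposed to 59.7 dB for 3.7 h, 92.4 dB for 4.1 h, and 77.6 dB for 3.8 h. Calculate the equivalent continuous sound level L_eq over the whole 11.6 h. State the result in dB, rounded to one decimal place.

Weight each interval's intensity by its duration and average over T = 11.6 h:
Σ tᵢ·10^(Lᵢ/10) = 3.7·10^(59.7/10) + 4.1·10^(92.4/10) + 3.8·10^(77.6/10) = 7.347e+09.
L_eq = 10·log₁₀(7.347e+09/11.6) = 88.02 dB.

88.0 dB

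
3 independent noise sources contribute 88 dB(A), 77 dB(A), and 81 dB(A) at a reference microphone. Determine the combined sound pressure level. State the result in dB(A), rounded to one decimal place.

Incoherent sources combine by intensity addition: L_total = 10·log₁₀(Σ 10^(L_i/10)).
Σ 10^(L/10) = 10^(88/10) + 10^(77/10) + 10^(81/10) = 8.070e+08.
L_total = 10·log₁₀(8.070e+08) = 89.07 dB(A).

89.1 dB(A)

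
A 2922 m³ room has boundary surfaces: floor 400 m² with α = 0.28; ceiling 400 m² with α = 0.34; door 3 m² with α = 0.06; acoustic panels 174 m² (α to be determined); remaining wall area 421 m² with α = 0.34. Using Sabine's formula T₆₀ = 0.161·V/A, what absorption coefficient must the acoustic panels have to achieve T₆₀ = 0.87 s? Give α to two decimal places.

0.86

Required total absorption A = 0.161·2922/0.87 = 540.74 m².
Absorption from the other surfaces = 400·0.28 + 400·0.34 + 3·0.06 + 421·0.34 = 391.32 m², so the acoustic panels must supply 149.42 m² over 174 m².
α = 149.42/174 = 0.859.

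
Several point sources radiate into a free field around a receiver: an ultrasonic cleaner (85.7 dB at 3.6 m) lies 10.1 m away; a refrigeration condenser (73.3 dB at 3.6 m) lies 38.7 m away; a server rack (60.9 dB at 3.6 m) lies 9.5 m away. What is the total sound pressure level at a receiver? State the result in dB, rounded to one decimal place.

76.8 dB

First find each source's level at the receiver (point-source: −20·log₁₀(r/r_ref)), then combine on an intensity basis.
ultrasonic cleaner: 85.7 − 20·log₁₀(10.1/3.6) = 85.7 − 8.96 = 76.74 dB.
refrigeration condenser: 73.3 − 20·log₁₀(38.7/3.6) = 73.3 − 20.63 = 52.67 dB.
server rack: 60.9 − 20·log₁₀(9.5/3.6) = 60.9 − 8.43 = 52.47 dB.
Σ 10^(L/10) = 4.756e+07 → L_total = 10·log₁₀(4.756e+07) = 76.77 dB.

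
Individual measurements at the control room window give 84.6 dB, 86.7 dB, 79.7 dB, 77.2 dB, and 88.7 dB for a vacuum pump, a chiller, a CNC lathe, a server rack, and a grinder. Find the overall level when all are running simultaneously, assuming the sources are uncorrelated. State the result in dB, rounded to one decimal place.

92.2 dB

Incoherent sources combine by intensity addition: L_total = 10·log₁₀(Σ 10^(L_i/10)).
Σ 10^(L/10) = 10^(84.6/10) + 10^(86.7/10) + 10^(79.7/10) + 10^(77.2/10) + 10^(88.7/10) = 1.643e+09.
L_total = 10·log₁₀(1.643e+09) = 92.16 dB.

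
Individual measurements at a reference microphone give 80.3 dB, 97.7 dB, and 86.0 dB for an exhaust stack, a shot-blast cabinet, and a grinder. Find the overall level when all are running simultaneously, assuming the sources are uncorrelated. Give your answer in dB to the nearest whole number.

Incoherent sources combine by intensity addition: L_total = 10·log₁₀(Σ 10^(L_i/10)).
Σ 10^(L/10) = 10^(80.3/10) + 10^(97.7/10) + 10^(86.0/10) = 6.394e+09.
L_total = 10·log₁₀(6.394e+09) = 98.06 dB.

98 dB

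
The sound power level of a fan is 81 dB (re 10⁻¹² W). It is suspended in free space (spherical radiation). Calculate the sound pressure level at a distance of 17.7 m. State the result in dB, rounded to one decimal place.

Free-field spherical radiation: L_p = L_w − 10·log₁₀(4π·r²), r = 17.7 m.
4π·r² = 3937 m², 10·log₁₀ of that is 35.952 dB.
L_p = 81 − 35.952 = 45.05 dB.

45.0 dB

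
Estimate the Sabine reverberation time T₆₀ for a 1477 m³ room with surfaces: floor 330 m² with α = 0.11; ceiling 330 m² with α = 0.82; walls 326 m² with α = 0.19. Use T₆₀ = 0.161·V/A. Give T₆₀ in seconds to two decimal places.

Summing Sᵢαᵢ: 330·0.11 + 330·0.82 + 326·0.19 = 368.84 m².
T₆₀ = 0.161 × 1477 / 368.84 = 0.645 s.

0.64 s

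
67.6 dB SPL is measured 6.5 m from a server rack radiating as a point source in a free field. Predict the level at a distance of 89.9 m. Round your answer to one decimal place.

44.8 dB SPL

Spherical spreading from a point source gives a 20·log₁₀(r₂/r₁) drop.
L₂ = 67.6 − 20·log₁₀(89.9/6.5) = 67.6 − 22.817 = 44.78 dB SPL.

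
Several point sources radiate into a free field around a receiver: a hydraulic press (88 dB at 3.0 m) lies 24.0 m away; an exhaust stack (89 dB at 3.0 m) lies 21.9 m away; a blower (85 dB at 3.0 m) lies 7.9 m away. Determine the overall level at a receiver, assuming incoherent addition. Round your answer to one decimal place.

78.5 dB

Apply inverse-square spreading to bring every level to the receiver, then sum 10^(L/10).
hydraulic press: 88 − 20·log₁₀(24.0/3.0) = 88 − 18.06 = 69.94 dB.
exhaust stack: 89 − 20·log₁₀(21.9/3.0) = 89 − 17.27 = 71.73 dB.
blower: 85 − 20·log₁₀(7.9/3.0) = 85 − 8.41 = 76.59 dB.
Σ 10^(L/10) = 7.037e+07 → L_total = 10·log₁₀(7.037e+07) = 78.47 dB.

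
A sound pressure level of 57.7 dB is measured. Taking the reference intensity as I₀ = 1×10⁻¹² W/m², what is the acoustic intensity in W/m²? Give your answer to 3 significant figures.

5.89e-07 W/m²

L = 10·log₁₀(I/I₀) ⇒ I = I₀·10^(L/10) = 10⁻¹² × 10^5.77.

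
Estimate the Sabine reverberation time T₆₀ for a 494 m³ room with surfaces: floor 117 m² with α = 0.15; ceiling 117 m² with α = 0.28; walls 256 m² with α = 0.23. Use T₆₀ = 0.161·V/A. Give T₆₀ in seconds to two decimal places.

0.73 s

A = Σ Sᵢαᵢ = 117·0.15 + 117·0.28 + 256·0.23 = 109.19 m².
T₆₀ = 0.161 × 494 / 109.19 = 0.728 s.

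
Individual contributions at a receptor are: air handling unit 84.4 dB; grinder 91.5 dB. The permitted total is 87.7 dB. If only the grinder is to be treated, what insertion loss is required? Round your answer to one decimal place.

Fixed contribution from the other source: Σ 10^(L/10) = 10^(84.4/10) = 2.754e+08 (84.40 dB).
To meet 87.7 dB overall, the treated grinder may contribute at most 10^(87.7/10) − 2.754e+08 = 3.134e+08, i.e. 84.96 dB.
So the grinder must be reduced from 91.5 to 84.96 dB: IL = 6.54 dB.

6.5 dB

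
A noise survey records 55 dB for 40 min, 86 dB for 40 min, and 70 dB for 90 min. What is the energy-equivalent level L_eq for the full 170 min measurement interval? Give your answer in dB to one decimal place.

Weight each interval's intensity by its duration and average over T = 170 min:
Σ tᵢ·10^(Lᵢ/10) = 40·10^(55/10) + 40·10^(86/10) + 90·10^(70/10) = 1.684e+10.
L_eq = 10·log₁₀(1.684e+10/170) = 79.96 dB.

80.0 dB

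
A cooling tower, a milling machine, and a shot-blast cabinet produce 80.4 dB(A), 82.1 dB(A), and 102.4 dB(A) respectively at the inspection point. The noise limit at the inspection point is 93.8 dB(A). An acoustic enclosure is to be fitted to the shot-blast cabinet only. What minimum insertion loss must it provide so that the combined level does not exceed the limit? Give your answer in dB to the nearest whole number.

9 dB

Fixed contribution from the other sources: Σ 10^(L/10) = 10^(80.4/10) + 10^(82.1/10) = 2.718e+08 (84.34 dB(A)).
The limit corresponds to 10^(93.8/10) = 2.399e+09; subtracting the fixed part leaves 2.127e+09 for the shot-blast cabinet, i.e. 93.28 dB(A).
Required insertion loss = 102.4 − 93.28 = 9.12 dB.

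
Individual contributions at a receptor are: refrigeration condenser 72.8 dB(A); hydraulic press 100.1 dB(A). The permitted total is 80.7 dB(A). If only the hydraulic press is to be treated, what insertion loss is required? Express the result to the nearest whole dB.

Everything except the hydraulic press sums to 10^(72.8/10) = 1.905e+07 in linear terms, 72.80 dB(A).
To meet 80.7 dB(A) overall, the treated hydraulic press may contribute at most 10^(80.7/10) − 1.905e+07 = 9.844e+07, i.e. 79.93 dB(A).
Required insertion loss = 100.1 − 79.93 = 20.17 dB.

20 dB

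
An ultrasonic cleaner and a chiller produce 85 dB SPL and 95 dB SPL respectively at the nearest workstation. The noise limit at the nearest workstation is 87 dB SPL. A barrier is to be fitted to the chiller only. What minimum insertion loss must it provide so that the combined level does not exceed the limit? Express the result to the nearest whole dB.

Fixed contribution from the other source: Σ 10^(L/10) = 10^(85/10) = 3.162e+08 (85.00 dB SPL).
To meet 87 dB SPL overall, the treated chiller may contribute at most 10^(87/10) − 3.162e+08 = 1.850e+08, i.e. 82.67 dB SPL.
So the chiller must be reduced from 95 to 82.67 dB SPL: IL = 12.33 dB.

12 dB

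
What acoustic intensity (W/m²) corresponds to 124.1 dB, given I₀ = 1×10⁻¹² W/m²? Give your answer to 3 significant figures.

2.57 W/m²

I/I₀ = 10^(124.1/10) = 2.57e+12, so I = 2.57e+12 × 10⁻¹² W/m².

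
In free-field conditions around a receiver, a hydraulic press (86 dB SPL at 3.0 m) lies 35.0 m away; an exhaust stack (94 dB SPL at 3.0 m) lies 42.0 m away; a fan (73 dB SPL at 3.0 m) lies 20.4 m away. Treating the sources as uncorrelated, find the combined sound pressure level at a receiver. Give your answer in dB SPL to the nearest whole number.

72 dB SPL

Apply inverse-square spreading to bring every level to the receiver, then sum 10^(L/10).
hydraulic press: 86 − 20·log₁₀(35.0/3.0) = 86 − 21.34 = 64.66 dB SPL.
exhaust stack: 94 − 20·log₁₀(42.0/3.0) = 94 − 22.92 = 71.08 dB SPL.
fan: 73 − 20·log₁₀(20.4/3.0) = 73 − 16.65 = 56.35 dB SPL.
Σ 10^(L/10) = 1.617e+07 → L_total = 10·log₁₀(1.617e+07) = 72.09 dB SPL.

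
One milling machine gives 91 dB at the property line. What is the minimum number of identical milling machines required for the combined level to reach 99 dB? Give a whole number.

7

Need L₁ + 10·log₁₀ N ≥ 99, i.e. log₁₀ N ≥ 0.80.
N ≥ 10^(8.0/10) = 6.310, so N = 7.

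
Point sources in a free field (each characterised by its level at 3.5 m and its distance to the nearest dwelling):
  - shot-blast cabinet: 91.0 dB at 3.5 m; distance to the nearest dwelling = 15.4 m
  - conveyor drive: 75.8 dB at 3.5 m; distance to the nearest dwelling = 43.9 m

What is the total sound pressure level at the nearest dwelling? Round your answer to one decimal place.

First find each source's level at the receiver (point-source: −20·log₁₀(r/r_ref)), then combine on an intensity basis.
shot-blast cabinet: 91.0 − 20·log₁₀(15.4/3.5) = 91.0 − 12.87 = 78.13 dB.
conveyor drive: 75.8 − 20·log₁₀(43.9/3.5) = 75.8 − 21.97 = 53.83 dB.
Σ 10^(L/10) = 6.527e+07 → L_total = 10·log₁₀(6.527e+07) = 78.15 dB.

78.1 dB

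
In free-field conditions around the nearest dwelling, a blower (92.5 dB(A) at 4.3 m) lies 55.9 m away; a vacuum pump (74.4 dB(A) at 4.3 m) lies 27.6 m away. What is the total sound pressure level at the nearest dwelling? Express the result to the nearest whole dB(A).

70 dB(A)

Apply inverse-square spreading to bring every level to the receiver, then sum 10^(L/10).
blower: 92.5 − 20·log₁₀(55.9/4.3) = 92.5 − 22.28 = 70.22 dB(A).
vacuum pump: 74.4 − 20·log₁₀(27.6/4.3) = 74.4 − 16.15 = 58.25 dB(A).
Σ 10^(L/10) = 1.119e+07 → L_total = 10·log₁₀(1.119e+07) = 70.49 dB(A).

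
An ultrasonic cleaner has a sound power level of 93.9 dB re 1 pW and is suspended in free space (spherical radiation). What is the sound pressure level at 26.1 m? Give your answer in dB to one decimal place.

54.6 dB

L_p = L_w − 10·log₁₀(4π·r²) with r = 26.1 m.
4π·r² = 8560 m², 10·log₁₀ of that is 39.325 dB.
L_p = 93.9 − 39.325 = 54.58 dB.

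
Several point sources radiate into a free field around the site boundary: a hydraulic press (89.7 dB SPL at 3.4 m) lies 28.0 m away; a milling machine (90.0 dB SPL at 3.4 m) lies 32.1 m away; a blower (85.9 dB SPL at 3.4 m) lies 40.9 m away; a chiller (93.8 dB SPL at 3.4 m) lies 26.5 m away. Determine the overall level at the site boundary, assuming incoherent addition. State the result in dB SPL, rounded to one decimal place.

Apply inverse-square spreading to bring every level to the receiver, then sum 10^(L/10).
hydraulic press: 89.7 − 20·log₁₀(28.0/3.4) = 89.7 − 18.31 = 71.39 dB SPL.
milling machine: 90.0 − 20·log₁₀(32.1/3.4) = 90.0 − 19.50 = 70.50 dB SPL.
blower: 85.9 − 20·log₁₀(40.9/3.4) = 85.9 − 21.60 = 64.30 dB SPL.
chiller: 93.8 − 20·log₁₀(26.5/3.4) = 93.8 − 17.84 = 75.96 dB SPL.
Σ 10^(L/10) = 6.716e+07 → L_total = 10·log₁₀(6.716e+07) = 78.27 dB SPL.

78.3 dB SPL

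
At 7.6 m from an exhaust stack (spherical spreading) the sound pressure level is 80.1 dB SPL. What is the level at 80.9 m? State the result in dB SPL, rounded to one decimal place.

59.6 dB SPL

Point-source attenuation: ΔL = 20·log₁₀(r₂/r₁) = 20·log₁₀(80.9/7.6) = 20.543 dB.
L₂ = 80.1 − 20·log₁₀(80.9/7.6) = 80.1 − 20.543 = 59.56 dB SPL.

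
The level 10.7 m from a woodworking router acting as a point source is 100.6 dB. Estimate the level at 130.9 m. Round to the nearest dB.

79 dB

Point-source attenuation: ΔL = 20·log₁₀(r₂/r₁) = 20·log₁₀(130.9/10.7) = 21.751 dB.
L₂ = 100.6 − 20·log₁₀(130.9/10.7) = 100.6 − 21.751 = 78.85 dB.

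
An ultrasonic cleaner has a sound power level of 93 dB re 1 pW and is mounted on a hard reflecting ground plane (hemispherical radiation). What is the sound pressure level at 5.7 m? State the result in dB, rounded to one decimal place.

The power spreads over a hemisphere of area 2π·r², so L_p = L_w − 10·log₁₀(2π·r²).
2π·r² = 204.1 m², 10·log₁₀ of that is 23.099 dB.
L_p = 93 − 23.099 = 69.90 dB.

69.9 dB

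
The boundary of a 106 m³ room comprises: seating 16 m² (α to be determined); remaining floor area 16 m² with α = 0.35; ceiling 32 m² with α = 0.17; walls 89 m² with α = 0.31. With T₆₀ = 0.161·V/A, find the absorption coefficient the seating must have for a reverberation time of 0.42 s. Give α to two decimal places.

0.13

From T₆₀ = 0.161·V/A, the target T₆₀ = 0.42 s needs A = 0.161·106/0.42 = 40.63 m².
Absorption from the other surfaces = 16·0.35 + 32·0.17 + 89·0.31 = 38.63 m², so the seating must supply 2.00 m² over 16 m².
α = 2.00/16 = 0.125.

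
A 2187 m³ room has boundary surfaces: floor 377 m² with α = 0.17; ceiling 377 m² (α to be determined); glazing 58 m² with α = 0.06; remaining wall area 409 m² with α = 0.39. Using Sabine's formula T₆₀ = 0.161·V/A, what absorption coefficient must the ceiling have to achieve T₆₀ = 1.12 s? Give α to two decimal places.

From T₆₀ = 0.161·V/A, the target T₆₀ = 1.12 s needs A = 0.161·2187/1.12 = 314.38 m².
Absorption from the other surfaces = 377·0.17 + 58·0.06 + 409·0.39 = 227.08 m², so the ceiling must supply 87.30 m² over 377 m².
α = 87.30/377 = 0.232.

0.23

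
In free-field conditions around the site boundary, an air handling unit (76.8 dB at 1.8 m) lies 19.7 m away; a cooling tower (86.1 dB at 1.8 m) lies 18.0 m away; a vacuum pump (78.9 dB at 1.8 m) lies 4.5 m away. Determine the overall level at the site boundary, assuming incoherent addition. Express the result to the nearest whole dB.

Apply inverse-square spreading to bring every level to the receiver, then sum 10^(L/10).
air handling unit: 76.8 − 20·log₁₀(19.7/1.8) = 76.8 − 20.78 = 56.02 dB.
cooling tower: 86.1 − 20·log₁₀(18.0/1.8) = 86.1 − 20.00 = 66.10 dB.
vacuum pump: 78.9 − 20·log₁₀(4.5/1.8) = 78.9 − 7.96 = 70.94 dB.
Σ 10^(L/10) = 1.689e+07 → L_total = 10·log₁₀(1.689e+07) = 72.28 dB.

72 dB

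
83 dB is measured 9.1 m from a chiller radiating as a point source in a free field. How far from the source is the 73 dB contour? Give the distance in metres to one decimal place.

For a point source L₁ − L₂ = 20·log₁₀(r₂/r₁), so r₂ = r₁·10^((L₁−L₂)/20).
r₂ = 9.1·10^((83−73)/20) = 9.1·10^(10.0/20) = 28.78 m.

28.8 m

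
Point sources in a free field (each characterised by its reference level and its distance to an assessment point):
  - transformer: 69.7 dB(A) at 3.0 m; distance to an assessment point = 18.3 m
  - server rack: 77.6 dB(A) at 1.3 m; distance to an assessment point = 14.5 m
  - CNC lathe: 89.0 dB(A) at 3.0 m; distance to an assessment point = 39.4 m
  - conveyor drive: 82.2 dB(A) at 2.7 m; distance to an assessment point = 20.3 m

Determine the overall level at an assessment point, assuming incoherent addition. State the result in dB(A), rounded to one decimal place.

69.2 dB(A)

Propagate each source to the receiver with L = L_ref − 20·log₁₀(r/r_ref), then add intensities.
transformer: 69.7 − 20·log₁₀(18.3/3.0) = 69.7 − 15.71 = 53.99 dB(A).
server rack: 77.6 − 20·log₁₀(14.5/1.3) = 77.6 − 20.95 = 56.65 dB(A).
CNC lathe: 89.0 − 20·log₁₀(39.4/3.0) = 89.0 − 22.37 = 66.63 dB(A).
conveyor drive: 82.2 − 20·log₁₀(20.3/2.7) = 82.2 − 17.52 = 64.68 dB(A).
Σ 10^(L/10) = 8.254e+06 → L_total = 10·log₁₀(8.254e+06) = 69.17 dB(A).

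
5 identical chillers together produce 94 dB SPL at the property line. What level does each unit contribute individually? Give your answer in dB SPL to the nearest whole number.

87 dB SPL

For N identical incoherent sources L_total = L₁ + 10·log₁₀ N, so L₁ = 94 − 10·log₁₀(5) = 94 − 6.990.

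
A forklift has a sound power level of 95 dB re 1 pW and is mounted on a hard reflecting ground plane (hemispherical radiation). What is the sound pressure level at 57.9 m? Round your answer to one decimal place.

51.8 dB

The power spreads over a hemisphere of area 2π·r², so L_p = L_w − 10·log₁₀(2π·r²).
2π·r² = 2.106e+04 m², 10·log₁₀ of that is 43.235 dB.
L_p = 95 − 43.235 = 51.76 dB.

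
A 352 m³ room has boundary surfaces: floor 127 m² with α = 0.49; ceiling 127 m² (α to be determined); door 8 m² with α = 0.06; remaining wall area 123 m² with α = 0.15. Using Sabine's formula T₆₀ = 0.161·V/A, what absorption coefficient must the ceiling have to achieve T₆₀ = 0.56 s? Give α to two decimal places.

A = 0.161·V/T₆₀ = 0.161·352/0.56 = 101.20 m² sabins.
Absorption from the other surfaces = 127·0.49 + 8·0.06 + 123·0.15 = 81.16 m², so the ceiling must supply 20.04 m² over 127 m².
α = 20.04/127 = 0.158.

0.16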